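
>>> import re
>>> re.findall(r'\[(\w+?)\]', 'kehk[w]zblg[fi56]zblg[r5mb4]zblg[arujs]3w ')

['w', 'fi56', 'r5mb4', 'arujs']

Walking the string: at [4:7] match '[w]', group 1 = 'w'; at [11:17] match '[fi56]', group 1 = 'fi56'; at [21:28] match '[r5mb4]', group 1 = 'r5mb4'; at [32:39] match '[arujs]', group 1 = 'arujs'.
Because there's exactly one group, `findall` drops the full match and keeps group 1 from each hit.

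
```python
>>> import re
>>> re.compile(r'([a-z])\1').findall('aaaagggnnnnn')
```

`\1` has to match the exact text group 1 already captured.
One capturing group, so `findall` returns just the captured substring from each match — 5 in all.

['a', 'a', 'g', 'n', 'n']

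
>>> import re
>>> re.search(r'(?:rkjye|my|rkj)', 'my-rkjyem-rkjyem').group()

'my'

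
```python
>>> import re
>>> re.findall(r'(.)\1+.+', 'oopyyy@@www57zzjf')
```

A backreference is literal: `\1` must see the identical characters the first group matched.
`findall` collects group 1 from the one match (1 total).

['o']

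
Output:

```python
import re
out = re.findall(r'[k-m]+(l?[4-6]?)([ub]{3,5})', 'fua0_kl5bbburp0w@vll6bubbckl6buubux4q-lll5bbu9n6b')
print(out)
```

This matches one or more of a character in [k-m]; then optionally the literal 'l', then optionally a character in [4-6] (captured); then 3 to 5 of one of [ub] (captured).
Walking the string: at [5:12] match 'kl5bbbu', groups = ('5', 'bbbu'); at [18:25] match 'll6bubb', groups = ('6', 'bubb'); at [26:34] match 'kl6buubu', groups = ('6', 'buubu'); at [38:45] match 'lll5bbu', groups = ('5', 'bbu').
With 2 capturing groups, `findall` returns a 2-tuple per match.

[('5', 'bbbu'), ('6', 'bubb'), ('6', 'buubu'), ('5', 'bbu')]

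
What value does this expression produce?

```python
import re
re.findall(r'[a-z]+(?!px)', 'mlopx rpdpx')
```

['mlopx', 'rpdpx']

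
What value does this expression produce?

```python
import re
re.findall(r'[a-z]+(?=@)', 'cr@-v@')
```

The lookaround is zero-width — it requires the adjacent text to match without consuming it, so the asserted text isn't part of the match.
Matches: at [0:2] → 'cr'; at [4:5] → 'v'.
No capturing groups, so `findall` returns the 2 full match strings.

['cr', 'v']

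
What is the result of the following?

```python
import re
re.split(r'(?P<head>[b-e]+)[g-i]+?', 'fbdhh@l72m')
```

['f', 'bd', 'h@l72m']

Pattern: one or more of a character in [b-e] (captured as 'head'); then one or more of a character in [g-i] (lazy).
A `+?`/`*?`/`{m,n}?` starts at its minimum and grows only as far as needed for what follows to match.
Matches to split on: at [1:4] → 'bdh'.
Because the pattern has a capturing group, `split` also inserts each captured text between the pieces.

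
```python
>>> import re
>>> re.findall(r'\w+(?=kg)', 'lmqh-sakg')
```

The positive lookaround only admits positions where the adjacent text matches; those characters stay outside the span.
Walking the string: at [5:7] → 'sa'.
`findall` yields the raw match text (1 of them) because the pattern has no groups.

['sa']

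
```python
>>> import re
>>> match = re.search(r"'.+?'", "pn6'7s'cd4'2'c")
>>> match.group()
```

With the lazy modifier that quantifier settles for the fewest repetitions that let the rest of the pattern succeed (the atoms after it are unaffected and can still be greedy).
`re.search` tries every starting position until one works.
The match spans [3:7] → "'7s'".

"'7s'"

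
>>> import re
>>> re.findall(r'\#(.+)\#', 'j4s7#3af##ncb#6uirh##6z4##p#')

Matches: at [4:28] match '#3af##ncb#6uirh##6z4##p#', group 1 = '3af##ncb#6uirh##6z4##p'.
One capturing group, so `findall` returns just the captured substring from the one match — 1 in all.

['3af##ncb#6uirh##6z4##p']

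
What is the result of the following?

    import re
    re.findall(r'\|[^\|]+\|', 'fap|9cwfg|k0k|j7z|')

['|9cwfg|', '|j7z|']

`findall` yields the raw match text (2 of them) because the pattern has no groups.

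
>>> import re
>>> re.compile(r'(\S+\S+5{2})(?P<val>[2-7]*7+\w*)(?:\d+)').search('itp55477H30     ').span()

The match spans [0:11] → 'itp55477H30'.

(0, 11)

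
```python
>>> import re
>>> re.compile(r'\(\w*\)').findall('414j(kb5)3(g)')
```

['(kb5)', '(g)']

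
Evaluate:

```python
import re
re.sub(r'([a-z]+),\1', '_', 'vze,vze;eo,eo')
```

A backreference is literal: `\1` must see the identical characters the first group matched.
Each match is replaced by '_'.

'_;_'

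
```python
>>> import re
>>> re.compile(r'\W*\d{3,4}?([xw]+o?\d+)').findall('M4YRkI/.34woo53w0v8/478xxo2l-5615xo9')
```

['xxo2', 'xo9']

Pattern: zero or more of a non-word character, then 3 to 4 of a digit (lazy); then one or more of one of [xw], then optionally a literal 'o', then one or more of a digit (captured).
With a single group, `findall` returns only what that group captured — 2 items.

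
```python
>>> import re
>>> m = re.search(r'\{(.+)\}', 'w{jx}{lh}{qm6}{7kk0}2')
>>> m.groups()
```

('jx}{lh}{qm6}{7kk0',)

The match spans [1:20] → '{jx}{lh}{qm6}{7kk0}'.
Captured: group 1 = 'jx}{lh}{qm6}{7kk0'.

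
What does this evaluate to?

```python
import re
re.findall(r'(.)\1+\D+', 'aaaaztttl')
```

['a']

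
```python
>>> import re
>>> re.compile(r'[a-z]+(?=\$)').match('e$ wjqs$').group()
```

'e'

The lookaround is zero-width — it requires the adjacent text to match without consuming it, so the asserted text isn't part of the match.
With `match`, the pattern is implicitly anchored at the beginning.
The match spans [0:1] → 'e'.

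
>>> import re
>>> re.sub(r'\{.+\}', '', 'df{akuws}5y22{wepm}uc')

Matches: at [2:19] → '{akuws}5y22{wepm}'.
Each match is replaced by ''.

'dfuc'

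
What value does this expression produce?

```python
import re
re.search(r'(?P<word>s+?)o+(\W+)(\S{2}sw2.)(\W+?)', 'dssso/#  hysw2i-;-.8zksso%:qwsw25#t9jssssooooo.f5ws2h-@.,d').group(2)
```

'/#  '

The match spans [1:16] → 'ssso/#  hysw2i-'.
Captured: group 1 = 'sss', group 2 = '/#  ', group 3 = 'hysw2i', group 4 = '-'.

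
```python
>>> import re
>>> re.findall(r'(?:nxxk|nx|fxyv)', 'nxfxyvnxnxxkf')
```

`|` is ordered: at each position the engine commits to the first alternative that works.
No capturing groups, so `findall` returns the 4 full match strings.

['nx', 'fxyv', 'nx', 'nxxk']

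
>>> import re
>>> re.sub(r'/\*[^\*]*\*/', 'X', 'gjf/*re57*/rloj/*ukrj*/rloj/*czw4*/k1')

'gjfXrlojXrlojXk1'

Every occurrence is swapped for 'X'.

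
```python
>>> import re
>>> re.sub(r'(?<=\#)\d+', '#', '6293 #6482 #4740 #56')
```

'6293 ## ## ##'

The lookaround is zero-width — it requires the adjacent text to match without consuming it, so the asserted text isn't part of the match.
Each match is replaced by '#'.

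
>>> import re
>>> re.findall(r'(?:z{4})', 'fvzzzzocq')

The pattern matches exactly 4 of a literal 'z' (non-capturing group).
Walking the string: at [2:6] → 'zzzz'.
With no groups in the pattern, `findall` gives back each whole match — 1 here.

['zzzz']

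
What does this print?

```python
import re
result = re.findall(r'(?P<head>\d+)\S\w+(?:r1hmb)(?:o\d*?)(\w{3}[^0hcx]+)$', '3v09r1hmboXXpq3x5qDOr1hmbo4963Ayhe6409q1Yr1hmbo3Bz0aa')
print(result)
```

[('3', 'Bz0aa')]

This matches one or more of a digit (captured as 'head'); then a non-whitespace character, then one or more of a word character; then the literal 'r1h', then the literal 'mb' (non-capturing group); then a literal 'o', then zero or more of a digit (lazy) (non-capturing group); then exactly 3 of a word character, then one or more of any character except [0hcx] (captured); then anchored at the end.
Matches: at [0:53] match '3v09r1hmboXXpq3x5qDOr1hmbo4963Ayhe6409q1Yr1hmbo3Bz0aa', groups = ('3', 'Bz0aa').
Multiple groups make `findall` return tuples — one 2-tuple for the one match.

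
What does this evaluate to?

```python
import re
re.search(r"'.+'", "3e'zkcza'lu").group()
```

The match spans [2:9] → "'zkcza'".

"'zkcza'"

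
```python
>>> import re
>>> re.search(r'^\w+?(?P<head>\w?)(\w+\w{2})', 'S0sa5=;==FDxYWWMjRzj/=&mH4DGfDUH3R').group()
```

'S0sa5'

Pattern: anchored at the start of the string; then one or more of a word character (lazy); then optionally a word character (captured as 'head'); then one or more of a word character, then exactly 2 of a word character (captured).
The match spans [0:5] → 'S0sa5'.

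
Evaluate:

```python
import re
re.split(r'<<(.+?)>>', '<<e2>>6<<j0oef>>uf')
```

A `+?`/`*?`/`{m,n}?` starts at its minimum and grows only as far as needed for what follows to match.
Matches to split on: at [0:6] → '<<e2>>'; at [7:16] → '<<j0oef>>'.
The group in the pattern means `split` returns the separators' captures alongside the pieces.

['', 'e2', '6', 'j0oef', 'uf']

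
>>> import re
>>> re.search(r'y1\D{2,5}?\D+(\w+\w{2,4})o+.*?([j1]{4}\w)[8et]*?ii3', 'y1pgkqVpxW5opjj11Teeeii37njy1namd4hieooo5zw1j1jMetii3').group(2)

'1j1jM'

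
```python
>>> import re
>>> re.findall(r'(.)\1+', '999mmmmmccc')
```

['9', 'm', 'c']

The backreference `\1` re-matches whatever the first group consumed, character for character.
Because there's exactly one group, `findall` drops the full match and keeps group 1 from each hit.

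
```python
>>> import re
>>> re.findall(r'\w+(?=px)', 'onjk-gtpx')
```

['gt']

Because the assertion is zero-width, the text it checks is not consumed and won't appear in the result.
`findall` yields the raw match text (1 of them) because the pattern has no groups.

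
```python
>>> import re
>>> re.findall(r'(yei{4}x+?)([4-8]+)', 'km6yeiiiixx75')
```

This matches the literal 'ye', then exactly 4 of a literal 'i', then one or more of a literal 'x' (lazy) (captured); then one or more of a character in [4-8] (captured).
2 groups means the one result is a tuple of 2 captured strings — 1 here.

[('yeiiiixx', '75')]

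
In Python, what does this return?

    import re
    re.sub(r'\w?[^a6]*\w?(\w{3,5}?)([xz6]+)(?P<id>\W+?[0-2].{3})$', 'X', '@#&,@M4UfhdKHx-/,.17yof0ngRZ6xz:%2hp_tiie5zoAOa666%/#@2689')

Pattern: optionally a word character, then zero or more of any character except [a6], then optionally a word character; then 3 to 5 of a word character (lazy) (captured); then one or more of one of [xz6] (captured); then one or more of a non-word character (lazy), then a character in [0-2], then exactly 3 of any character (captured as 'id'); then anchored at the end.
`sub` substitutes 'X' at each match site.

'@#&,@M4UfhdKHx-/,.17yof0ngRZX'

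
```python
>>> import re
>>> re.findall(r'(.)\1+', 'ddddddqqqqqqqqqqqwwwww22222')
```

['d', 'q', 'w', '2']

`\1` has to match the exact text group 1 already captured.
Scanning left to right: at [0:6] match 'dddddd', group 1 = 'd'; at [6:17] match 'qqqqqqqqqqq', group 1 = 'q'; at [17:22] match 'wwwww', group 1 = 'w'; at [22:27] match '22222', group 1 = '2'.
`findall` collects group 1 from each match (4 total).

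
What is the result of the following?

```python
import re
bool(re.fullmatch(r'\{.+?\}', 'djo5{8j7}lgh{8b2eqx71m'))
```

False

`re.fullmatch` requires the pattern to consume the entire string.
Here the pattern can't cover the whole string, so the call returns None, and `bool(None)` is False.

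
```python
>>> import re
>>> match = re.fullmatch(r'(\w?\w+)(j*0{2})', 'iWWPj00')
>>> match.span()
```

(0, 7)

For `fullmatch`, every character of the input must be accounted for by the pattern.
The match spans [0:7] → 'iWWPj00'.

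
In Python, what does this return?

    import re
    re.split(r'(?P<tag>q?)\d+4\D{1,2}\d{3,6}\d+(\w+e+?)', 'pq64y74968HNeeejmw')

['p', 'q', 'HNeee', 'jmw']

With a capturing group present, the delimiter's captured portion is kept in the result list.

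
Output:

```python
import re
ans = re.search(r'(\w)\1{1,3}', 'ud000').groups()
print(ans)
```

('0',)

A backreference is literal: `\1` must see the identical characters the first group matched.
`re.search` tries every starting position until one works.
The match spans [2:5] → '000'.
Captured: group 1 = '0'.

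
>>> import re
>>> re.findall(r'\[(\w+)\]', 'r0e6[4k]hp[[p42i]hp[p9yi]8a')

`findall` collects group 1 from each match (3 total).

['4k', 'p42i', 'p9yi']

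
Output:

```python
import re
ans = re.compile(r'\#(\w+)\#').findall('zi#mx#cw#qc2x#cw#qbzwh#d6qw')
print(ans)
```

['mx', 'qc2x', 'qbzwh']

Because there's exactly one group, `findall` drops the full match and keeps group 1 from each hit.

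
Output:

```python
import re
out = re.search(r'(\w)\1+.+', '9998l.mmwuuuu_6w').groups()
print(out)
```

('9',)

The match spans [0:16] → '9998l.mmwuuuu_6w'.
Captured: group 1 = '9'.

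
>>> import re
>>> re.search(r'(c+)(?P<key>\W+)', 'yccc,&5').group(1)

The match spans [1:6] → 'ccc,&'.
Captured: group 1 = 'ccc', group 2 = ',&'.

'ccc'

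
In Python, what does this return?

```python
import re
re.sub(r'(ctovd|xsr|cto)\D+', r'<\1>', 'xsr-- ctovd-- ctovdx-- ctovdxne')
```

Matches: at [0:31] → 'xsr-- ctovd-- ctovdx-- ctovdxne'.
Each match is replaced using the text its own group 1 captured.

'<xsr>'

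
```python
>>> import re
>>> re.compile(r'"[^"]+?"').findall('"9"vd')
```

['"9"']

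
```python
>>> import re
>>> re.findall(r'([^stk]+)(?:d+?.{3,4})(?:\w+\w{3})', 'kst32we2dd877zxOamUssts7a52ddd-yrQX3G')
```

['32we2d']

Pattern: one or more of any character except [stk] (captured); then one or more of a literal 'd' (lazy), then 3 to 4 of any character (non-capturing group); then one or more of a word character, then exactly 3 of a word character (non-capturing group).
Because there's exactly one group, `findall` drops the full match and keeps group 1 from the one hit.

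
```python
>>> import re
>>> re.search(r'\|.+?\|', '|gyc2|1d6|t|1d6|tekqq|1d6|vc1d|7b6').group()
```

Unlike `match`, `search` isn't anchored — it looks for the pattern anywhere in the string.
The match spans [0:6] → '|gyc2|'.

'|gyc2|'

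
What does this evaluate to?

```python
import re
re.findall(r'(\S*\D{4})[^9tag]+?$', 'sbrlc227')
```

This matches zero or more of a non-whitespace character, then exactly 4 of a non-digit (captured); then one or more of any character except [9tag] (lazy); then anchored at the end.
Walking the string: at [0:8] match 'sbrlc227', group 1 = 'sbrlc'.
With a single group, `findall` returns only what that group captured — 1 item.

['sbrlc']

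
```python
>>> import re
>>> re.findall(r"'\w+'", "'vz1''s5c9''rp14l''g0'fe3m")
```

["'vz1'", "'s5c9'", "'rp14l'", "'g0'"]

Matches: at [0:5] → "'vz1'"; at [5:11] → "'s5c9'"; at [11:18] → "'rp14l'"; at [18:22] → "'g0'".
Since nothing is captured, `findall` lists the 4 matched substrings directly.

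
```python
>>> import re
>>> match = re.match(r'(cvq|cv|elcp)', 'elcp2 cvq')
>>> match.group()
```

'elcp'

With `match`, the pattern is implicitly anchored at the beginning.
The match spans [0:4] → 'elcp'.
Captured: group 1 = 'elcp'.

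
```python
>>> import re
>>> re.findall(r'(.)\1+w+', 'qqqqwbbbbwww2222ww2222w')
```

`\1` is not a pattern — it's the concrete string captured by group 1, re-applied verbatim.
Scanning left to right: at [0:5] match 'qqqqw', group 1 = 'q'; at [5:12] match 'bbbbwww', group 1 = 'b'; at [12:18] match '2222ww', group 1 = '2'; at [18:23] match '2222w', group 1 = '2'.
One capturing group, so `findall` returns just the captured substring from each match — 4 in all.

['q', 'b', '2', '2']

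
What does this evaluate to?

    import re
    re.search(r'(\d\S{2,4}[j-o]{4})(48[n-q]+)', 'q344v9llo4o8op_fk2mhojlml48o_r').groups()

('2mhojlml', '48o')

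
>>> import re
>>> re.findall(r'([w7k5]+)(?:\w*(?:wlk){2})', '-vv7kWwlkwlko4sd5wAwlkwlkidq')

['7k']

Pattern: one or more of one of [w7k5] (captured); then zero or more of a word character, then the literal 'wlk' repeated 2 times (non-capturing group).
Scanning left to right: at [3:25] match '7kWwlkwlko4sd5wAwlkwlk', group 1 = '7k'.
One capturing group, so `findall` returns just the captured substring from the one match — 1 in all.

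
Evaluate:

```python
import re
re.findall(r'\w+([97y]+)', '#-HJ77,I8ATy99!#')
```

`findall` collects group 1 from each match (2 total).

['7', '9']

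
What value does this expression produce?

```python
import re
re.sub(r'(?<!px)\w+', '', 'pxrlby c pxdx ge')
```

Because the assertion is negative and zero-width, positions next to the forbidden text are skipped.
Matches: at [0:6] → 'pxrlby'; at [7:8] → 'c'; at [9:13] → 'pxdx'; at [14:16] → 'ge'.
`sub` substitutes '' at each match site.

'   '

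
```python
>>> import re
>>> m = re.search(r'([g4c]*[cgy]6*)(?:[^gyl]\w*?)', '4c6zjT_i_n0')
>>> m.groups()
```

('4c6',)

The match spans [0:4] → '4c6z'.
Captured: group 1 = '4c6'.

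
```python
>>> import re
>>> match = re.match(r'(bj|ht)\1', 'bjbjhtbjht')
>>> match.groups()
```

('bj',)

The match spans [0:4] → 'bjbj'.
Captured: group 1 = 'bj'.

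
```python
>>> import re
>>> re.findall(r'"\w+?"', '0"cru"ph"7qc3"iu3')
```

['"cru"', '"7qc3"']

No capturing groups, so `findall` returns the 2 full match strings.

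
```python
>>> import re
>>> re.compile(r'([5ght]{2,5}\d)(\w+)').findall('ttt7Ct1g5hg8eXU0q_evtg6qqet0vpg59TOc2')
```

Pattern: 2 to 5 of one of [5ght], then a digit (captured); then one or more of a word character (captured).
Walking the string: at [0:37] match 'ttt7Ct1g5hg8eXU0q_evtg6qqet0vpg59TOc2', groups = ('ttt7', 'Ct1g5hg8eXU0q_evtg6qqet0vpg59TOc2').
`findall` packs the 2 group values into a tuple for every match.

[('ttt7', 'Ct1g5hg8eXU0q_evtg6qqet0vpg59TOc2')]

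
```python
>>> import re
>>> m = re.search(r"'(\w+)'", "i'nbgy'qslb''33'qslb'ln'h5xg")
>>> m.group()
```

"'nbgy'"

`re.search` scans for the first position where the pattern succeeds.
The match spans [1:7] → "'nbgy'".
Captured: group 1 = 'nbgy'.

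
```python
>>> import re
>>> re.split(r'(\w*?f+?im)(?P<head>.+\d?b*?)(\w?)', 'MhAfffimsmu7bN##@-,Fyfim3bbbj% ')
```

['', 'MhAfffim', 'smu7bN##@-,Fyfim3bbbj% ', '', '']

This matches zero or more of a word character (lazy), then one or more of a literal 'f' (lazy), then the literal 'im' (captured); then one or more of any character, then optionally a digit, then zero or more of a literal 'b' (lazy) (captured as 'head'); then optionally a word character (captured).
Matches to split on: at [0:31] → 'MhAfffimsmu7bN##@-,Fyfim3bbbj% '.
With a capturing group present, the delimiter's captured portion is kept in the result list.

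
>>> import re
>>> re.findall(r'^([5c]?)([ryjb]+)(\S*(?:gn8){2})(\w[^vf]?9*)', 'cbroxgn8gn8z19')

[('c', 'br', 'oxgn8gn8', 'z19')]

This matches anchored at the start of the string; then optionally one of [5c] (captured); then one or more of one of [ryjb] (captured); then zero or more of a non-whitespace character, then the literal 'gn8' repeated 2 times (captured); then a word character, then optionally any character except [vf], then zero or more of a literal '9' (captured).
Scanning left to right: at [0:14] match 'cbroxgn8gn8z19', groups = ('c', 'br', 'oxgn8gn8', 'z19').
With 4 capturing groups, `findall` returns a 4-tuple per match.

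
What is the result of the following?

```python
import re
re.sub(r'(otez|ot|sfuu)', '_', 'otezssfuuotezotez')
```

`|` is ordered: at each position the engine commits to the first alternative that works.
Every occurrence is swapped for '_'.

'_s___'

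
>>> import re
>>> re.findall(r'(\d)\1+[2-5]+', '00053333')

['0']

The backreference `\1` re-matches whatever the first group consumed, character for character.
With a single group, `findall` returns only what that group captured — 1 item.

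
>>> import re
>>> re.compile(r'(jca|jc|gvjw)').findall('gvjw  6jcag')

['gvjw', 'jca']

The regex engine tests alternatives in the order written; an earlier branch that matches wins even if a later one would match more.
With a single group, `findall` returns only what that group captured — 2 items.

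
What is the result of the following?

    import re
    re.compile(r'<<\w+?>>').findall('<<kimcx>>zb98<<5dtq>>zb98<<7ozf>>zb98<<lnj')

Scanning left to right: at [0:9] → '<<kimcx>>'; at [13:21] → '<<5dtq>>'; at [25:33] → '<<7ozf>>'.
Since nothing is captured, `findall` lists the 3 matched substrings directly.

['<<kimcx>>', '<<5dtq>>', '<<7ozf>>']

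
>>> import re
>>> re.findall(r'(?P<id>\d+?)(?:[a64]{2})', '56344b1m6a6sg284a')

['563', '6', '28']

The pattern matches one or more of a digit (lazy) (captured as 'id'); then exactly 2 of one of [a64] (non-capturing group).
One capturing group, so `findall` returns just the captured substring from each match — 3 in all.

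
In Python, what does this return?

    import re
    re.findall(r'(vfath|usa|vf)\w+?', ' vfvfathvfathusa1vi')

Alternation tries branches left to right and keeps the first one that lets the overall match succeed at that position.
Matches: at [1:4] match 'vfv', group 1 = 'vf'; at [8:14] match 'vfathu', group 1 = 'vfath'.
With a single group, `findall` returns only what that group captured — 2 items.

['vf', 'vfath']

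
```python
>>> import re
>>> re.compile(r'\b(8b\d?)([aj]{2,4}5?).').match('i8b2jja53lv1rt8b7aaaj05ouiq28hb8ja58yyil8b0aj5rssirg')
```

Pattern: a word boundary (`\b`, zero-width); then the literal '8b', then optionally a digit (captured); then 2 to 4 of one of [aj], then optionally the literal '5' (captured); then any character.
`re.match` won't scan ahead — the pattern has to work from the very first character.
Here position 0 doesn't satisfy it, so the call returns None.

None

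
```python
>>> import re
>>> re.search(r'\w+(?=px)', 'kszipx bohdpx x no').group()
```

'kszi'

The lookaround is zero-width — it requires the adjacent text to match without consuming it, so the asserted text isn't part of the match.
`re.search` tries every starting position until one works.
The match spans [0:4] → 'kszi'.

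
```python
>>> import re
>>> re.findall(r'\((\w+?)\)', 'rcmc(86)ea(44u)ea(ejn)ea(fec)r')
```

['86', '44u', 'ejn', 'fec']

`findall` collects group 1 from each match (4 total).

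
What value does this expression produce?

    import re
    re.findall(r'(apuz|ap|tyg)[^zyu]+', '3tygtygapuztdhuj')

Matches: at [1:5] match 'tygt', group 1 = 'tyg'; at [7:14] match 'apuztdh', group 1 = 'apuz'.
Because there's exactly one group, `findall` drops the full match and keeps group 1 from each hit.

['tyg', 'apuz']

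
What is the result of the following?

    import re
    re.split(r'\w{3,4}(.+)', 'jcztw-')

['', 'w-', '']

This matches 3 to 4 of a word character; then one or more of any character (captured).
Matches to split on: at [0:6] → 'jcztw-'.
Because the pattern has a capturing group, `split` also inserts each captured text between the pieces.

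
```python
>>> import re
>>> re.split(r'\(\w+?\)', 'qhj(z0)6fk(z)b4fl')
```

['qhj', '6fk', 'b4fl']

Matches to split on: at [3:7] → '(z0)'; at [10:13] → '(z)'.
Each match becomes a cut point; 3 segments remain.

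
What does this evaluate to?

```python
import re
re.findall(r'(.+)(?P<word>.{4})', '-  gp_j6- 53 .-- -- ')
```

[('-  gp_j6- 53 .--', ' -- ')]

The pattern matches one or more of any character (captured); then exactly 4 of any character (captured as 'word').
`findall` packs the 2 group values into a tuple for every match.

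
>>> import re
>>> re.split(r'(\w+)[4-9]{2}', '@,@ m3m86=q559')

This matches one or more of a word character (captured); then exactly 2 of a character in [4-9].
Matches to split on: at [4:9] → 'm3m86'; at [10:14] → 'q559'.
With a capturing group present, the delimiter's captured portion is kept in the result list.

['@,@ ', 'm3m', '=', 'q5', '']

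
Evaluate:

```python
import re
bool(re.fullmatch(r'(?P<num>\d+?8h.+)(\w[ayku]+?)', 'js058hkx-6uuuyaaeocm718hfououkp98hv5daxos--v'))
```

False

Pattern: one or more of a digit (lazy), then the literal '8h', then one or more of any character (captured as 'num'); then a word character, then one or more of one of [ayku] (lazy) (captured).
`re.fullmatch` is like wrapping the pattern in `^…$` (in single-line mode).
Here the pattern can't cover the whole string, so the call returns None, and `bool(None)` is False.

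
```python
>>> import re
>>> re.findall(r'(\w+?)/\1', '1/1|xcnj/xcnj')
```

['1', 'xcnj']

A backreference is literal: `\1` must see the identical characters the first group matched.
One capturing group, so `findall` returns just the captured substring from each match — 2 in all.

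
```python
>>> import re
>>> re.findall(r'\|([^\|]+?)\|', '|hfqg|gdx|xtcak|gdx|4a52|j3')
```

['hfqg', 'xtcak', '4a52']

Scanning left to right: at [0:6] match '|hfqg|', group 1 = 'hfqg'; at [9:16] match '|xtcak|', group 1 = 'xtcak'; at [19:25] match '|4a52|', group 1 = '4a52'.
`findall` collects group 1 from each match (3 total).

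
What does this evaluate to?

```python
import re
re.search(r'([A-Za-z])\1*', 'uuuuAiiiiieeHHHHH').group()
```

After group 1 captures some text, `\1` only succeeds where that same text appears again.
The match spans [0:4] → 'uuuu'.

'uuuu'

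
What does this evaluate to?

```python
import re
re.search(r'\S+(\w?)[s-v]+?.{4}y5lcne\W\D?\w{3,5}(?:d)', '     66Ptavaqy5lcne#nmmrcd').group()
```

This matches one or more of a non-whitespace character; then optionally a word character (captured); then one or more of a character in [s-v] (lazy); then exactly 4 of any character, then the literal 'y5l', then the literal 'cne'; then a non-word character, then optionally a non-digit, then 3 to 5 of a word character; then a literal 'd' (non-capturing group).
The match spans [5:26] → '66Ptavaqy5lcne#nmmrcd'.

'66Ptavaqy5lcne#nmmrcd'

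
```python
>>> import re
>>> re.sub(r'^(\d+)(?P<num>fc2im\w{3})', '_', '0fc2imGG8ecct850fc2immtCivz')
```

Pattern: anchored at the start of the string; then one or more of a digit (captured); then the literal 'fc2', then the literal 'im', then exactly 3 of a word character (captured as 'num').
Matches: at [0:9] → '0fc2imGG8'.
`sub` substitutes '_' at each match site.

'_ecct850fc2immtCivz'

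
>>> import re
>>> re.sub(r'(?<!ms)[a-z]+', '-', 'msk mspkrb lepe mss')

'- - - -'

`(?!…)`/`(?<!…)` only lets a position through if the neighbouring text does NOT match; no characters are consumed.
Matches: at [0:3] → 'msk'; at [4:10] → 'mspkrb'; at [11:15] → 'lepe'; at [16:19] → 'mss'.
Every occurrence is swapped for '-'.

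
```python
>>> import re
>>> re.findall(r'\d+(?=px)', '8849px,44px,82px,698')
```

Because the assertion is zero-width, the text it checks is not consumed and won't appear in the result.
With no groups in the pattern, `findall` gives back each whole match — 3 here.

['8849', '44', '82']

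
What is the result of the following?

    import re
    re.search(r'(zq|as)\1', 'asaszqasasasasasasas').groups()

`\1` has to match the exact text group 1 already captured.
`re.search` scans for the first position where the pattern succeeds.
The match spans [0:4] → 'asas'.
Captured: group 1 = 'as'.

('as',)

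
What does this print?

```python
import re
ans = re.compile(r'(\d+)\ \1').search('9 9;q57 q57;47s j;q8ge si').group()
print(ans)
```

9 9

`\1` is not a pattern — it's the concrete string captured by group 1, re-applied verbatim.
`re.search` tries every starting position until one works.
The match spans [0:3] → '9 9'.
Captured: group 1 = '9'.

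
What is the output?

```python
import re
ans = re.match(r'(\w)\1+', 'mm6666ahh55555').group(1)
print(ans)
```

m

The match spans [0:2] → 'mm'.
Captured: group 1 = 'm'.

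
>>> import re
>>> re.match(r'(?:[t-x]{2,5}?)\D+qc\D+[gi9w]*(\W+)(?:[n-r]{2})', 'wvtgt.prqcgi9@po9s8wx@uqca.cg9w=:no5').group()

This matches 2 to 5 of a character in [t-x] (lazy) (non-capturing group); then one or more of a non-digit, then the literal 'qc'; then one or more of a non-digit, then zero or more of one of [gi9w]; then one or more of a non-word character (captured); then exactly 2 of a character in [n-r] (non-capturing group).
With `match`, the pattern is implicitly anchored at the beginning.
The match spans [0:16] → 'wvtgt.prqcgi9@po'.
Captured: group 1 = '@'.

'wvtgt.prqcgi9@po'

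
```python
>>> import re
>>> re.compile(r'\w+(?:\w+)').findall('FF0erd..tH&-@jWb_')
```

['FF0erd', 'tH', 'jWb_']

Pattern: one or more of a word character; then one or more of a word character (non-capturing group).
Matches: at [0:6] → 'FF0erd'; at [8:10] → 'tH'; at [13:17] → 'jWb_'.
`findall` yields the raw match text (3 of them) because the pattern has no groups.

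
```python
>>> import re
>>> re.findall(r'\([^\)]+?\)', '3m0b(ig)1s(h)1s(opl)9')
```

['(ig)', '(h)', '(opl)']

Walking the string: at [4:8] → '(ig)'; at [10:13] → '(h)'; at [15:20] → '(opl)'.
With no groups in the pattern, `findall` gives back each whole match — 3 here.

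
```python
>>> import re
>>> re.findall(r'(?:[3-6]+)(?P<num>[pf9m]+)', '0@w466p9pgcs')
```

This matches one or more of a character in [3-6] (non-capturing group); then one or more of one of [pf9m] (captured as 'num').
Matches: at [3:9] match '466p9p', group 1 = 'p9p'.
With a single group, `findall` returns only what that group captured — 1 item.

['p9p']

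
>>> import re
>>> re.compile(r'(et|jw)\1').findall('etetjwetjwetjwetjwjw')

['et', 'jw']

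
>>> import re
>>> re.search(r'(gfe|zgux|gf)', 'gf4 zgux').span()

Unlike `match`, `search` isn't anchored — it looks for the pattern anywhere in the string.
The match spans [0:2] → 'gf'.
Captured: group 1 = 'gf'.

(0, 2)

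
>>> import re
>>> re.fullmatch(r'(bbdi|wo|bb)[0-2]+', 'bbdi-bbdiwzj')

None

`fullmatch` succeeds only if the pattern covers the string from start to end.
Here the pattern can't cover the whole string, so the call returns None.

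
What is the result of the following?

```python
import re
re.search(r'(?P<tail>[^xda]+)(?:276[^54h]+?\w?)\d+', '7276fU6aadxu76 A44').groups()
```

('7',)

The match spans [0:7] → '7276fU6'.
Captured: group 1 = '7'.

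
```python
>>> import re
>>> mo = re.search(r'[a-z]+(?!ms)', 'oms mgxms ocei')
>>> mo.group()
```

'oms'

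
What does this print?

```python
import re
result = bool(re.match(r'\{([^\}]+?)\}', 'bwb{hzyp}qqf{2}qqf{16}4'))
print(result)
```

False

`re.match` won't scan ahead — the pattern has to work from the very first character.
Here the string doesn't start with a match, so the call returns None, and `bool(None)` is False.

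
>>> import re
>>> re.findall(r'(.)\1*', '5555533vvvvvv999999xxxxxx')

['5', '3', 'v', '9', 'x']

`\1` is not a pattern — it's the concrete string captured by group 1, re-applied verbatim.
With a single group, `findall` returns only what that group captured — 5 items.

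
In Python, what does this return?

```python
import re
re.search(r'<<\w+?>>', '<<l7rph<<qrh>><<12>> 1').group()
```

'<<qrh>>'

`re.search` tries every starting position until one works.
The match spans [7:14] → '<<qrh>>'.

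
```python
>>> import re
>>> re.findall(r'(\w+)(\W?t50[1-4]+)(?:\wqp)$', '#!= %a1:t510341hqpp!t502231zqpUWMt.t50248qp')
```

The pattern matches one or more of a word character (captured); then optionally a non-word character, then the literal 't50', then one or more of a character in [1-4] (captured); then a word character, then the literal 'qp' (non-capturing group); then anchored at the end.
Scanning left to right: at [20:43] match 't502231zqpUWMt.t50248qp', groups = ('t502231zqpUWMt', '.t5024').
With 2 capturing groups, `findall` returns a 2-tuple per match.

[('t502231zqpUWMt', '.t5024')]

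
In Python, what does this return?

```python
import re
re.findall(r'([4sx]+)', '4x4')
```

['4x4']

This matches one or more of one of [4sx] (captured).
Matches: at [0:3] match '4x4', group 1 = '4x4'.
Because there's exactly one group, `findall` drops the full match and keeps group 1 from the one hit.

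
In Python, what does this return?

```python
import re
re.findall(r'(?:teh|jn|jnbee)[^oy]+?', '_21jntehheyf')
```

['jnt']

Scanning left to right: at [3:6] → 'jnt'.
Since nothing is captured, `findall` lists the 1 matched substring directly.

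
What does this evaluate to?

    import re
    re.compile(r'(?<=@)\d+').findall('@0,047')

['0']

Lookahead/lookbehind check context without consuming it, so the matched span excludes the asserted characters.
With no groups in the pattern, `findall` gives back each whole match — 1 here.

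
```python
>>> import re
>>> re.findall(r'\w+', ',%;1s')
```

['1s']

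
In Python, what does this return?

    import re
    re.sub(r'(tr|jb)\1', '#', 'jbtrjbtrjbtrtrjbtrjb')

'jbtrjbtrjb#jbtrjb'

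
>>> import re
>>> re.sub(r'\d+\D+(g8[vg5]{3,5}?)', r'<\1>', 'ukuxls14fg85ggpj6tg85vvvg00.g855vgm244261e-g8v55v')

The pattern matches one or more of a digit, then one or more of a non-digit; then the literal 'g8', then 3 to 5 of one of [vg5] (lazy) (captured).
A `+?`/`*?`/`{m,n}?` starts at its minimum and grows only as far as needed for what follows to match.
Matches: at [6:14] → '14fg85gg'; at [16:23] → '6tg85vv'; at [25:33] → '00.g855v'; at [35:48] → '244261e-g8v55'.
`\1` in the replacement pulls in group 1's text for each match.

'ukuxls<g85gg>pj<g85vv>vg<g855v>gm<g8v55>v'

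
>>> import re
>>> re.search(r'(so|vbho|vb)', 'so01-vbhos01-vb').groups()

('so',)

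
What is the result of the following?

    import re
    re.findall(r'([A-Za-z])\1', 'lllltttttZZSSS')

['l', 'l', 't', 't', 'Z', 'S']

A backreference is literal: `\1` must see the identical characters the first group matched.
Scanning left to right: at [0:2] match 'll', group 1 = 'l'; at [2:4] match 'll', group 1 = 'l'; at [4:6] match 'tt', group 1 = 't'; at [6:8] match 'tt', group 1 = 't'; at [9:11] match 'ZZ', group 1 = 'Z'; ….
Because there's exactly one group, `findall` drops the full match and keeps group 1 from each hit.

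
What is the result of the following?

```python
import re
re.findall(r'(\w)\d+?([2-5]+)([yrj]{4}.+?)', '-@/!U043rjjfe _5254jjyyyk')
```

[('_', '254', 'jjyyy')]

This matches a word character (captured); then one or more of a digit (lazy); then one or more of a character in [2-5] (captured); then exactly 4 of one of [yrj], then one or more of any character (lazy) (captured).
With 3 capturing groups, `findall` returns a 3-tuple per match.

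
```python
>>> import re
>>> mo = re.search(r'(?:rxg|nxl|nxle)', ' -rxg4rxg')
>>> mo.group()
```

'rxg'

Unlike `match`, `search` isn't anchored — it looks for the pattern anywhere in the string.
The match spans [2:5] → 'rxg'.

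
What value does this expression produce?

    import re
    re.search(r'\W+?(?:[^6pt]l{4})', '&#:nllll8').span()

(0, 8)

This matches one or more of a non-word character (lazy); then any character except [6pt], then exactly 4 of a literal 'l' (non-capturing group).
`re.search` tries every starting position until one works.
The match spans [0:8] → '&#:nllll'.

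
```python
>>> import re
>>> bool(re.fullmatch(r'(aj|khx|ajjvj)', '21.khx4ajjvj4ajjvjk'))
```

`re.fullmatch` is like wrapping the pattern in `^…$` (in single-line mode).
Here the string isn't matched end-to-end, so the call returns None, and `bool(None)` is False.

False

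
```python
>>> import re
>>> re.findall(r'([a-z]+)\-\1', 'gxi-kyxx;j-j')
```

['j']

`\1` is not a pattern — it's the concrete string captured by group 1, re-applied verbatim.
Walking the string: at [9:12] match 'j-j', group 1 = 'j'.
`findall` collects group 1 from the one match (1 total).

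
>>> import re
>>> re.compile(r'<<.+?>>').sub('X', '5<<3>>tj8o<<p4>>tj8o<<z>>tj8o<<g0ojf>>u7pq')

Because the quantifier is non-greedy, it stops expanding at the earliest point where the rest of the pattern can succeed.
Matches: at [1:6] → '<<3>>'; at [10:16] → '<<p4>>'; at [20:25] → '<<z>>'; at [29:38] → '<<g0ojf>>'.
Every occurrence is swapped for 'X'.

'5Xtj8oXtj8oXtj8oXu7pq'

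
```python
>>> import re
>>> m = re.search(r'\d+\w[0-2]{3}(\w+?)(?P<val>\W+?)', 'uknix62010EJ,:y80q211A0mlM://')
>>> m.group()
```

'62010EJ,'

A `+?`/`*?`/`{m,n}?` starts at its minimum and grows only as far as needed for what follows to match.
The match spans [5:13] → '62010EJ,'.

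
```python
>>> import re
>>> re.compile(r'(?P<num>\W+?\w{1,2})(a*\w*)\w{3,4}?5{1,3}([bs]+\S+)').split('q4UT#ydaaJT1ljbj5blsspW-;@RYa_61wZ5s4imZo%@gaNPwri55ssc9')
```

['q4UT', '#yd', 'aaJT1l', 'blsspW-;@RYa_61wZ5s4imZo%@gaNPwri55ssc9', '']

This matches one or more of a non-word character (lazy), then 1 to 2 of a word character (captured as 'num'); then zero or more of a literal 'a', then zero or more of a word character (captured); then 3 to 4 of a word character (lazy), then 1 to 3 of the literal '5'; then one or more of one of [bs], then one or more of a non-whitespace character (captured).
Matches to split on: at [4:56] → '#ydaaJT1ljbj5blsspW-;@RYa_61wZ5s4imZo%@gaNPwri55ssc9'.
`re.split` interleaves the captured-group text with the surrounding fragments.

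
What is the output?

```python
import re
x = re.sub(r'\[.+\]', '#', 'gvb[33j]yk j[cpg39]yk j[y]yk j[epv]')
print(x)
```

gvb#

Each match is replaced by '#'.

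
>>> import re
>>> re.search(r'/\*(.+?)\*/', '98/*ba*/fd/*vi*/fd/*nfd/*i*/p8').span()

(2, 8)

A `+?`/`*?`/`{m,n}?` starts at its minimum and grows only as far as needed for what follows to match.
The match spans [2:8] → '/*ba*/'.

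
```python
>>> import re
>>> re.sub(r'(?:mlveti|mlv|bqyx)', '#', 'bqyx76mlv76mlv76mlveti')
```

Alternation tries branches left to right and keeps the first one that lets the overall match succeed at that position.
`sub` substitutes '#' at each match site.

'#76#76#76#'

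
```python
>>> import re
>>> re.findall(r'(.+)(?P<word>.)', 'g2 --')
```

[('g2 -', '-')]

The pattern matches one or more of any character (captured); then any character (captured as 'word').
Walking the string: at [0:5] match 'g2 --', groups = ('g2 -', '-').
2 groups means the one result is a tuple of 2 captured strings — 1 here.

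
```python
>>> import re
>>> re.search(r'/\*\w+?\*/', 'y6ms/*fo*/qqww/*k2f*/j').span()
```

`re.search` scans for the first position where the pattern succeeds.
The match spans [4:10] → '/*fo*/'.

(4, 10)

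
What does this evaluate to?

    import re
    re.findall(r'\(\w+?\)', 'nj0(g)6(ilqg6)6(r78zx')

['(g)', '(ilqg6)']

With no groups in the pattern, `findall` gives back each whole match — 2 here.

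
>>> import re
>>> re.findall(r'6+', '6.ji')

['6']

No capturing groups, so `findall` returns the 1 full match string.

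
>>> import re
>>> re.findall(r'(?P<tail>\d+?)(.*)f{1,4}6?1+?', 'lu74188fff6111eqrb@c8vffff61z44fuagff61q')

[('7', '4188fff6111eqrb@c8vffff61z44fuagf')]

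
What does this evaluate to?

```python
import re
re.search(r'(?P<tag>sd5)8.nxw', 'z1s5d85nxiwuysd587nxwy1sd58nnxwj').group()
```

The match spans [13:21] → 'sd587nxw'.

'sd587nxw'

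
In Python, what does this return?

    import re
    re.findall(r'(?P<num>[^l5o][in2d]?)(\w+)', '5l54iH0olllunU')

[('4i', 'H0olllunU')]

The pattern matches any character except [l5o], then optionally one of [in2d] (captured as 'num'); then one or more of a word character (captured).
Scanning left to right: at [3:14] match '4iH0olllunU', groups = ('4i', 'H0olllunU').
With 2 capturing groups, `findall` returns a 2-tuple per match.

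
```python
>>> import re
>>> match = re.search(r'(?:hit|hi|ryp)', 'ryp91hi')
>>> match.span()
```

The match spans [0:3] → 'ryp'.

(0, 3)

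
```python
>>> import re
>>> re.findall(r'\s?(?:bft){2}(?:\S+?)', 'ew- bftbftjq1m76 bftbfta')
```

The pattern matches optionally whitespace, then the literal 'bft' repeated 2 times; then one or more of a non-whitespace character (lazy) (non-capturing group).
Walking the string: at [3:11] → ' bftbftj'; at [16:24] → ' bftbfta'.
With no groups in the pattern, `findall` gives back each whole match — 2 here.

[' bftbftj', ' bftbfta']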